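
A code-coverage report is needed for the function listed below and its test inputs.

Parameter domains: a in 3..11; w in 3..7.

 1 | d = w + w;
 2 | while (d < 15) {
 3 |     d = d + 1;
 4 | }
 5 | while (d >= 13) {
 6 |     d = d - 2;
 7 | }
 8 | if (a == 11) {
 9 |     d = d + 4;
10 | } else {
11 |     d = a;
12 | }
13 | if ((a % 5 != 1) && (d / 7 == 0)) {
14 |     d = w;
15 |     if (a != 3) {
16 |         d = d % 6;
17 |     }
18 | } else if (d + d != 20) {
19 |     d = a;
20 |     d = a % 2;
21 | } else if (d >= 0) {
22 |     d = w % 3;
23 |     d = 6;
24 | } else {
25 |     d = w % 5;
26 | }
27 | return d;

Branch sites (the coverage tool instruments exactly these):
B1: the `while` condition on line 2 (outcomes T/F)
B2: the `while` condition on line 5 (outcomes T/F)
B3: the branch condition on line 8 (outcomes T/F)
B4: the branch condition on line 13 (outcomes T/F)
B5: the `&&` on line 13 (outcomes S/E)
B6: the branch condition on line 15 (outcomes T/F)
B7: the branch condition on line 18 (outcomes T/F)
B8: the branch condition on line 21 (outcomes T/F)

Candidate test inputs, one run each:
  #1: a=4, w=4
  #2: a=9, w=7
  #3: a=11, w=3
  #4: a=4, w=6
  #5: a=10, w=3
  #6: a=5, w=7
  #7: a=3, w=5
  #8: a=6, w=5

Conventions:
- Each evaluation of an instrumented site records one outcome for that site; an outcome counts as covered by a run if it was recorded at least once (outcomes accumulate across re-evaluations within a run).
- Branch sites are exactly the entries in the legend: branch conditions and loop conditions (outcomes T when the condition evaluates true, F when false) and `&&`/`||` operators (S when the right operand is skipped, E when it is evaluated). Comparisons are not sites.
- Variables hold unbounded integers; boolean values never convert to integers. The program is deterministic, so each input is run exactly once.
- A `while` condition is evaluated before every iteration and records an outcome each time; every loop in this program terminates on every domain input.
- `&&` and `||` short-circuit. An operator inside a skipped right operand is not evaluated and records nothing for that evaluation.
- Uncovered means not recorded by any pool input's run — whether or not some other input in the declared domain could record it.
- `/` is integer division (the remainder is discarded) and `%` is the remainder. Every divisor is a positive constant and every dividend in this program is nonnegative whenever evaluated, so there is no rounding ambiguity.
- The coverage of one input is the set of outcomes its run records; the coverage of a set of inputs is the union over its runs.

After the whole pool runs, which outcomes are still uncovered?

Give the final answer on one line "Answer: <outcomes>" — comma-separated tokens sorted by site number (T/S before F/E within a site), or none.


#1 (a=4, w=4) -> covered: B1=T, B1=F, B2=T, B2=F, B3=F, B4=T, B5=E, B6=T
#2 (a=9, w=7) -> covered: B1=T, B1=F, B2=T, B2=F, B3=F, B4=F, B5=E, B7=T
#3 (a=11, w=3) -> covered: B1=T, B1=F, B2=T, B2=F, B3=T, B4=F, B5=S, B7=T
#4 (a=4, w=6) -> covered: B1=T, B1=F, B2=T, B2=F, B3=F, B4=T, B5=E, B6=T
#5 (a=10, w=3) -> covered: B1=T, B1=F, B2=T, B2=F, B3=F, B4=F, B5=E, B7=F, B8=T
#6 (a=5, w=7) -> covered: B1=T, B1=F, B2=T, B2=F, B3=F, B4=T, B5=E, B6=T
#7 (a=3, w=5) -> covered: B1=T, B1=F, B2=T, B2=F, B3=F, B4=T, B5=E, B6=F
#8 (a=6, w=5) -> covered: B1=T, B1=F, B2=T, B2=F, B3=F, B4=F, B5=S, B7=T
union over the pool: B1=T, B1=F, B2=T, B2=F, B3=T, B3=F, B4=T, B4=F, B5=S, B5=E, B6=T, B6=F, B7=T, B7=F, B8=T
uncovered (1 of 16): B8=F
Answer: B8=F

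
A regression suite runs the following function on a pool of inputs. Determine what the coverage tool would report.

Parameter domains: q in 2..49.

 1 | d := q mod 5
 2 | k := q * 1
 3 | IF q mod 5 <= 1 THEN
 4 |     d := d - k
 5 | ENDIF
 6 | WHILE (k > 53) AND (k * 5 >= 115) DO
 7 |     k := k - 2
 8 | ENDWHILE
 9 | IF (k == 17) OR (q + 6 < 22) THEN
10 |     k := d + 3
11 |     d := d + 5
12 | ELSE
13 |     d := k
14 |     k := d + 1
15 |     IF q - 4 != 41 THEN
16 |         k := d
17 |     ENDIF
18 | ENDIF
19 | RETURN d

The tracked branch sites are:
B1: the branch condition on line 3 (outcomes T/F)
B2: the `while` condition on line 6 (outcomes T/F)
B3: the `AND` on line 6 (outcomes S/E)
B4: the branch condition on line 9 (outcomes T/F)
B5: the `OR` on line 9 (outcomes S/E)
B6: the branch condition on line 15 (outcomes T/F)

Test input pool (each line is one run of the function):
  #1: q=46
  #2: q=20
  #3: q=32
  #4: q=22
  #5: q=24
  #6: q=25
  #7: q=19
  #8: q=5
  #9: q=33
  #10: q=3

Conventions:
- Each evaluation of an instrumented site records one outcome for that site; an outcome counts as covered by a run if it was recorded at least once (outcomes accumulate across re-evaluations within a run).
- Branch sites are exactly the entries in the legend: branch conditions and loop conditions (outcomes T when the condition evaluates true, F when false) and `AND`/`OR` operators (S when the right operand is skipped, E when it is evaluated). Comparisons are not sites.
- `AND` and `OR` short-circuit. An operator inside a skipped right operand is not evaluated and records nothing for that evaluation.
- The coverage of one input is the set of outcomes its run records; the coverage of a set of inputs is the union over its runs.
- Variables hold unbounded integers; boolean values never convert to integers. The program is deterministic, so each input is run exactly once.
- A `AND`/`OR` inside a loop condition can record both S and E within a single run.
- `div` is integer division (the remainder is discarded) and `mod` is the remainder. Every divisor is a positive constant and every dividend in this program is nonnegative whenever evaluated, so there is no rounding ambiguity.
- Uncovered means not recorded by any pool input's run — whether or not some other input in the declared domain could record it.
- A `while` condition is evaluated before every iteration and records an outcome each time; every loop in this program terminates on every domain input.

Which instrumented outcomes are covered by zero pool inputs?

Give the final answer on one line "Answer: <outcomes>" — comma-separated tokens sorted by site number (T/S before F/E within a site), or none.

#1 (q=46) -> B1->T, B3->S, B2->F, B5->E, B4->F, B6->T; covered: B1=T, B2=F, B3=S, B4=F, B5=E, B6=T
#2 (q=20) -> B1->T, B3->S, B2->F, B5->E, B4->F, B6->T; covered: B1=T, B2=F, B3=S, B4=F, B5=E, B6=T
#3 (q=32) -> B1->F, B3->S, B2->F, B5->E, B4->F, B6->T; covered: B1=F, B2=F, B3=S, B4=F, B5=E, B6=T
#4 (q=22) -> B1->F, B3->S, B2->F, B5->E, B4->F, B6->T; covered: B1=F, B2=F, B3=S, B4=F, B5=E, B6=T
#5 (q=24) -> B1->F, B3->S, B2->F, B5->E, B4->F, B6->T; covered: B1=F, B2=F, B3=S, B4=F, B5=E, B6=T
#6 (q=25) -> B1->T, B3->S, B2->F, B5->E, B4->F, B6->T; covered: B1=T, B2=F, B3=S, B4=F, B5=E, B6=T
#7 (q=19) -> B1->F, B3->S, B2->F, B5->E, B4->F, B6->T; covered: B1=F, B2=F, B3=S, B4=F, B5=E, B6=T
#8 (q=5) -> B1->T, B3->S, B2->F, B5->E, B4->T; covered: B1=T, B2=F, B3=S, B4=T, B5=E
#9 (q=33) -> B1->F, B3->S, B2->F, B5->E, B4->F, B6->T; covered: B1=F, B2=F, B3=S, B4=F, B5=E, B6=T
#10 (q=3) -> B1->F, B3->S, B2->F, B5->E, B4->T; covered: B1=F, B2=F, B3=S, B4=T, B5=E
union over the pool: B1=T, B1=F, B2=F, B3=S, B4=T, B4=F, B5=E, B6=T
uncovered (4 of 12): B2=T, B3=E, B5=S, B6=F

Answer: B2=T, B3=E, B5=S, B6=F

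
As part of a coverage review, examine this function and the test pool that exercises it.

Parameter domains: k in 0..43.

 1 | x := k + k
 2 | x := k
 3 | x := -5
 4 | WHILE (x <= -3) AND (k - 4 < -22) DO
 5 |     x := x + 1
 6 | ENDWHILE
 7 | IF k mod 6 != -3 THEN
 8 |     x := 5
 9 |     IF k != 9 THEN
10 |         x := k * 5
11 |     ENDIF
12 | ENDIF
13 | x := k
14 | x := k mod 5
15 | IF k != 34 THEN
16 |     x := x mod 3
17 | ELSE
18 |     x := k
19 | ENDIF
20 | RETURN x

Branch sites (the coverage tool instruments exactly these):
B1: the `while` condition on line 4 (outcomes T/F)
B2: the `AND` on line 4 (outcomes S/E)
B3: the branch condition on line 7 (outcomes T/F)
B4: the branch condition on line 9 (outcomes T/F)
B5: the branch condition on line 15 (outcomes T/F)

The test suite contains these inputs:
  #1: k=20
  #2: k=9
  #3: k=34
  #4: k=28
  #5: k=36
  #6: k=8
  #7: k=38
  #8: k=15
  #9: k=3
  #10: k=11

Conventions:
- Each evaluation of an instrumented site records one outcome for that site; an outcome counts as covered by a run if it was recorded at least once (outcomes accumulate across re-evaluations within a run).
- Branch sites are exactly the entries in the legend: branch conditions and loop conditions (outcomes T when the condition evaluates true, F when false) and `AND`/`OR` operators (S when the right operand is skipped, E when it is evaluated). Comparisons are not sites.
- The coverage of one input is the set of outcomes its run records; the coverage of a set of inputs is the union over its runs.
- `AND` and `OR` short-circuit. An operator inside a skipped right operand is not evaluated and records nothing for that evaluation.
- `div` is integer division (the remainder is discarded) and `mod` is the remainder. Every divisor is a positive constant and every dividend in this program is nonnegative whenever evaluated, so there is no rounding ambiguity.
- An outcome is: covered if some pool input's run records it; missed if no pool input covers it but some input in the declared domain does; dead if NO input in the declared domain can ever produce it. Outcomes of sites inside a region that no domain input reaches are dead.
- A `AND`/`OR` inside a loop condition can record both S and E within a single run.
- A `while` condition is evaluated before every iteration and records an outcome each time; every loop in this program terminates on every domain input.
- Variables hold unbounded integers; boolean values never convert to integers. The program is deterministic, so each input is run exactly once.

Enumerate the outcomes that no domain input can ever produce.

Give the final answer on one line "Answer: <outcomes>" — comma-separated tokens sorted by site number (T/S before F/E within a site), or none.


checking every outcome against all 44 domain inputs:
  B1=T: never recorded by any domain input -> dead
  B2=S: never recorded by any domain input -> dead
  B3=F: never recorded by any domain input -> dead
  reachable outcomes have witnesses, e.g. B1=F (e.g. k=0), B2=E (e.g. k=0), B3=T (e.g. k=0), B4=T (e.g. k=0)
Answer: B1=T, B2=S, B3=F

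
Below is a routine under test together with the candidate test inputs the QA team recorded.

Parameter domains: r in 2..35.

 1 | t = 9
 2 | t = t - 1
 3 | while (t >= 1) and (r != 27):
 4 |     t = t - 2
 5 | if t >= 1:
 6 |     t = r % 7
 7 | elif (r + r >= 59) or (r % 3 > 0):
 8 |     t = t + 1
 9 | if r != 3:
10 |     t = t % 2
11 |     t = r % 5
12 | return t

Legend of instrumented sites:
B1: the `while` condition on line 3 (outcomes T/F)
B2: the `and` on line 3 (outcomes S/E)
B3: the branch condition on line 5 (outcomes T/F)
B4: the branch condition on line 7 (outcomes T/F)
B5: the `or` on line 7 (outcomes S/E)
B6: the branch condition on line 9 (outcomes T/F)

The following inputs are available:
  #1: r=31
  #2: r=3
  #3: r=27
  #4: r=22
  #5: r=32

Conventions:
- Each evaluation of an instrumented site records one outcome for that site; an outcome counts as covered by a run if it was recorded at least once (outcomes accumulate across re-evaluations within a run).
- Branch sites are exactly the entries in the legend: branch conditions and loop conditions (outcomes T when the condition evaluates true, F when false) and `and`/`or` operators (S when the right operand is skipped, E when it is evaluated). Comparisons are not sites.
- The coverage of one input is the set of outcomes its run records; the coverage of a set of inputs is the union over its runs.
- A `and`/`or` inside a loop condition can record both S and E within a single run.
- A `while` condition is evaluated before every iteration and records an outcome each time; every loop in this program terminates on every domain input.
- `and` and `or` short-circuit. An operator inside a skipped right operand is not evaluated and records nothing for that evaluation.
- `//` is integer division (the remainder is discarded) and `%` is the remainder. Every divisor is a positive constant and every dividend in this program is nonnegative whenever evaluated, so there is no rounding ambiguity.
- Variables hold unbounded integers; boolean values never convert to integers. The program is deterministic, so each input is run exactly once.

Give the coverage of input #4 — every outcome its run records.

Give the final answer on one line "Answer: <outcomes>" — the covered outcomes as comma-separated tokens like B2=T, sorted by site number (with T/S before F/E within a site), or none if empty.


Event log for input #4 (r=22):
  B2->E, B1->T, B2->E, B1->T, B2->E, B1->T, B2->E, B1->T, B2->S, B1->F
  B3->F, B5->E, B4->T, B6->T
collecting distinct outcomes: B1=T, B1=F, B2=S, B2=E, B3=F, B4=T, B5=E, B6=T
Answer: B1=T, B1=F, B2=S, B2=E, B3=F, B4=T, B5=E, B6=T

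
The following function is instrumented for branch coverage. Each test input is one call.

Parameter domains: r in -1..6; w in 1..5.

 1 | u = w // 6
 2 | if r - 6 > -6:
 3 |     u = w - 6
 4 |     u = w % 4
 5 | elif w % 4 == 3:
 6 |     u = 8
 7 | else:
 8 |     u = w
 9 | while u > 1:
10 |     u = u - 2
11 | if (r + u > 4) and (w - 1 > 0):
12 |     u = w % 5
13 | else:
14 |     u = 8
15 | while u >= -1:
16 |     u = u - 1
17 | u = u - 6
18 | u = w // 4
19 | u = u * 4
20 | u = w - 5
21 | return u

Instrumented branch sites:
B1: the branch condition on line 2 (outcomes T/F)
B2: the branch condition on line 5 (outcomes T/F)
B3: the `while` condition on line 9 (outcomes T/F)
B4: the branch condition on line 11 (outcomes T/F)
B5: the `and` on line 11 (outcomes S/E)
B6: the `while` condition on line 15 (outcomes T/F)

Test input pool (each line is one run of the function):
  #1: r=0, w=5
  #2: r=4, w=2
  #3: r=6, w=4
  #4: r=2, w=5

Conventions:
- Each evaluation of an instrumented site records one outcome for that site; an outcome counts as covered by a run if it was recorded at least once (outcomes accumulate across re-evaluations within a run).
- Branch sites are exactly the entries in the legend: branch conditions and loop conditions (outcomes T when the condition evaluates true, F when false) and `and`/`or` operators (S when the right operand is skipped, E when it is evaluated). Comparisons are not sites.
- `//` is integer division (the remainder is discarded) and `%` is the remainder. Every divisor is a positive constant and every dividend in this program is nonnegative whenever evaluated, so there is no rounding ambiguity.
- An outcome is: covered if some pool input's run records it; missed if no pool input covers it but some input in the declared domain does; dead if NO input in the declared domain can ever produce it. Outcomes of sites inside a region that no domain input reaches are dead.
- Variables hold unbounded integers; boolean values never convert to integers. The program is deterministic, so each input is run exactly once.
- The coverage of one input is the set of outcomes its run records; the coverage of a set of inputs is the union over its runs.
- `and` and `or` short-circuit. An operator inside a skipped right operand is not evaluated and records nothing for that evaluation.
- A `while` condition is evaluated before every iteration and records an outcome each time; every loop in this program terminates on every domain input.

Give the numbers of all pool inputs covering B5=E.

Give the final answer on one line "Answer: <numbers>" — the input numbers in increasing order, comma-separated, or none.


input #1 (r=0, w=5): never hits B5=E
input #2 (r=4, w=2): never hits B5=E
input #3 (r=6, w=4): hits B5=E
input #4 (r=2, w=5): never hits B5=E
Answer: 3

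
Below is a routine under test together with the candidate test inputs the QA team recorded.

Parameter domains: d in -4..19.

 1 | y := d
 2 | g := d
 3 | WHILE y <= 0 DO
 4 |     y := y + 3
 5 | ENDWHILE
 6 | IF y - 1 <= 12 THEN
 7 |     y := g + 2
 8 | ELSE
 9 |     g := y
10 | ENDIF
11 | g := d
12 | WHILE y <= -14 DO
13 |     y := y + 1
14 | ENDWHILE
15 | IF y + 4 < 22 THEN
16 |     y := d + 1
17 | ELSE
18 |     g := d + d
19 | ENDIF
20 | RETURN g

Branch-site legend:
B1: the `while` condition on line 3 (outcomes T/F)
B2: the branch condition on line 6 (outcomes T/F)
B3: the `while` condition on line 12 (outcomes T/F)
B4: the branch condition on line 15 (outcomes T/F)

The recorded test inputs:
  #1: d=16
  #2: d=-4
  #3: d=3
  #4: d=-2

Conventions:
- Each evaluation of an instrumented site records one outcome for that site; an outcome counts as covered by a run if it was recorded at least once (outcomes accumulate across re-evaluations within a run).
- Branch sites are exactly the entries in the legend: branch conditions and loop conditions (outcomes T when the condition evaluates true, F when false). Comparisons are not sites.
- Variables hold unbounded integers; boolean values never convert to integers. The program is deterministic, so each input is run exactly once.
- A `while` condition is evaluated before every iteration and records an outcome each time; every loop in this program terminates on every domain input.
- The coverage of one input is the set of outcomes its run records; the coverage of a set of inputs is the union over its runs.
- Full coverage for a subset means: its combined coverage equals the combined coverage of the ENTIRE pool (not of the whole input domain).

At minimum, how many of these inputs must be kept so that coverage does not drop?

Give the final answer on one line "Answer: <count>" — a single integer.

input #1 (d=16): events B1->F, B2->F, B3->F, B4->T; covers B1=F, B2=F, B3=F, B4=T
input #2 (d=-4): events B1->T, B1->T, B1->F, B2->T, B3->F, B4->T; covers B1=T, B1=F, B2=T, B3=F, B4=T
input #3 (d=3): events B1->F, B2->T, B3->F, B4->T; covers B1=F, B2=T, B3=F, B4=T
input #4 (d=-2): events B1->T, B1->F, B2->T, B3->F, B4->T; covers B1=T, B1=F, B2=T, B3=F, B4=T
pool-wide coverage (6 outcomes): B1=T, B1=F, B2=T, B2=F, B3=F, B4=T
every size-1 subset falls short of the 6 outcomes (best: 5/6)
inputs {1, 2} (size 2) cover everything; no size-2 subset with a lexicographically smaller index list covers all 6

Answer: 2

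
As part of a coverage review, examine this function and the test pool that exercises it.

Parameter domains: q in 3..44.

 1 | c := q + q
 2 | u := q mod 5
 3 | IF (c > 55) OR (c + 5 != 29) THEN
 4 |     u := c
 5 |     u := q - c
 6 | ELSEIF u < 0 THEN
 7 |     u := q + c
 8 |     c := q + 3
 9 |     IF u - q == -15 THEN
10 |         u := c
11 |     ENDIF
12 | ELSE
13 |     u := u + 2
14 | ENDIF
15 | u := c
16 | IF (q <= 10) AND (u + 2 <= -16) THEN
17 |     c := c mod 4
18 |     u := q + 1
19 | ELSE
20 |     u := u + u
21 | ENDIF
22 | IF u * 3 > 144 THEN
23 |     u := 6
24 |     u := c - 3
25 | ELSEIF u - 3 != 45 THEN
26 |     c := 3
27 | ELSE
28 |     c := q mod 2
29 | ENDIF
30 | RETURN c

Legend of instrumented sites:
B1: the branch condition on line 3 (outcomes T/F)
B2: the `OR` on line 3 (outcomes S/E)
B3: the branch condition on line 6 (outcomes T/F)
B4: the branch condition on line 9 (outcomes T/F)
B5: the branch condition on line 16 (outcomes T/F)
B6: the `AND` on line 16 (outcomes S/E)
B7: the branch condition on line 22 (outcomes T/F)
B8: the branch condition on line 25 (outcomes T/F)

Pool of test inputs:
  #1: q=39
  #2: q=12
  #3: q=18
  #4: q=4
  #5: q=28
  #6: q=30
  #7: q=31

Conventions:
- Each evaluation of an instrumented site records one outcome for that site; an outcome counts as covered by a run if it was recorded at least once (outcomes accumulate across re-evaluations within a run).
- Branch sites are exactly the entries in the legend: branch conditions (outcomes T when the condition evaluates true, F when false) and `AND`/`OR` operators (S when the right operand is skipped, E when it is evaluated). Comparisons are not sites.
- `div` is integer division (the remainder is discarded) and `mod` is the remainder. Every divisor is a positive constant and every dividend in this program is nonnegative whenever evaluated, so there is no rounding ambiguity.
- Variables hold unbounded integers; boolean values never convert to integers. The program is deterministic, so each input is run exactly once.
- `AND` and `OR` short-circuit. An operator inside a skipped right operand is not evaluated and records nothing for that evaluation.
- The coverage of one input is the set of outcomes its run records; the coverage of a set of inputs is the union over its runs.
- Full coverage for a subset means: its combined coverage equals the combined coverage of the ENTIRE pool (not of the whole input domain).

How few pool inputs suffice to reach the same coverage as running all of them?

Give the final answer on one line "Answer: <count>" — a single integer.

input #1 (q=39): events B2->S, B1->T, B6->S, B5->F, B7->T; covers B1=T, B2=S, B5=F, B6=S, B7=T
input #2 (q=12): events B2->E, B1->F, B3->F, B6->S, B5->F, B7->F, B8->F; covers B1=F, B2=E, B3=F, B5=F, B6=S, B7=F, B8=F
input #3 (q=18): events B2->E, B1->T, B6->S, B5->F, B7->T; covers B1=T, B2=E, B5=F, B6=S, B7=T
input #4 (q=4): events B2->E, B1->T, B6->E, B5->F, B7->F, B8->T; covers B1=T, B2=E, B5=F, B6=E, B7=F, B8=T
input #5 (q=28): events B2->S, B1->T, B6->S, B5->F, B7->T; covers B1=T, B2=S, B5=F, B6=S, B7=T
input #6 (q=30): events B2->S, B1->T, B6->S, B5->F, B7->T; covers B1=T, B2=S, B5=F, B6=S, B7=T
input #7 (q=31): events B2->S, B1->T, B6->S, B5->F, B7->T; covers B1=T, B2=S, B5=F, B6=S, B7=T
union over all inputs: B1=T, B1=F, B2=S, B2=E, B3=F, B5=F, B6=S, B6=E, B7=T, B7=F, B8=T, B8=F (12 outcomes)
size 1 is not enough: best union over all size-1 subsets is 7/12
size 2 is not enough: best union over all size-2 subsets is 10/12
at size 3, {1, 2, 4} reaches all 12 outcomes; every lexicographically earlier size-3 subset fails

Answer: 3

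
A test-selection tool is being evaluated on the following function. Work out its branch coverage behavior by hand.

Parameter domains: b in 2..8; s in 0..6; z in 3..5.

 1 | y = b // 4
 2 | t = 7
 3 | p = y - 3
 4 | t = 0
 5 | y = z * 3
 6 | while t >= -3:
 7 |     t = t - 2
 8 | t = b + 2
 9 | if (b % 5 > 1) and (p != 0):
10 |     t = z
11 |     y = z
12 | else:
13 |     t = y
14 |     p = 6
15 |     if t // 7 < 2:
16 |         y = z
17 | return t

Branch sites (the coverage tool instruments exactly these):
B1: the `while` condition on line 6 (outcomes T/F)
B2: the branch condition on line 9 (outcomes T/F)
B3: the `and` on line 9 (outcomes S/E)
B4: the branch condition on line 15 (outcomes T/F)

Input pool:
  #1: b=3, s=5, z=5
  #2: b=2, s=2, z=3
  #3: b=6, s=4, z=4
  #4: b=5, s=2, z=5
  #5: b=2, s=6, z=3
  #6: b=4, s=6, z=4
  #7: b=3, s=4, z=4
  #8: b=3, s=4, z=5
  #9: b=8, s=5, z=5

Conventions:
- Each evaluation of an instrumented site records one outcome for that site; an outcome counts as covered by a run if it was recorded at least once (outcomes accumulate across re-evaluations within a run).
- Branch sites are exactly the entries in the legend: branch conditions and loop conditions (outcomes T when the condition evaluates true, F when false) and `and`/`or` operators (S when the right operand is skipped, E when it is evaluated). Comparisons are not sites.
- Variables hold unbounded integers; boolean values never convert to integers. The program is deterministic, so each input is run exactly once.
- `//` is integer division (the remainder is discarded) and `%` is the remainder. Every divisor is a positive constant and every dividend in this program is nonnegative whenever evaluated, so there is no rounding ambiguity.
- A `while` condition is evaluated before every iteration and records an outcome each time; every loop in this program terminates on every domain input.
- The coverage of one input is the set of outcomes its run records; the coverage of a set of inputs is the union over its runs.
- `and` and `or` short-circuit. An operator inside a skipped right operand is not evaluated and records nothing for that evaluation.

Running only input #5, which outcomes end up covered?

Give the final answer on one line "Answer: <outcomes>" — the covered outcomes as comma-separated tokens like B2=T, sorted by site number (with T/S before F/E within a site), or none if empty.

Tracing the run of input #5 (b=2, s=6, z=3):
  B1->T, B1->T, B1->F, B3->E, B2->T
deduplicating events, the covered set is: B1=T, B1=F, B2=T, B3=E

Answer: B1=T, B1=F, B2=T, B3=E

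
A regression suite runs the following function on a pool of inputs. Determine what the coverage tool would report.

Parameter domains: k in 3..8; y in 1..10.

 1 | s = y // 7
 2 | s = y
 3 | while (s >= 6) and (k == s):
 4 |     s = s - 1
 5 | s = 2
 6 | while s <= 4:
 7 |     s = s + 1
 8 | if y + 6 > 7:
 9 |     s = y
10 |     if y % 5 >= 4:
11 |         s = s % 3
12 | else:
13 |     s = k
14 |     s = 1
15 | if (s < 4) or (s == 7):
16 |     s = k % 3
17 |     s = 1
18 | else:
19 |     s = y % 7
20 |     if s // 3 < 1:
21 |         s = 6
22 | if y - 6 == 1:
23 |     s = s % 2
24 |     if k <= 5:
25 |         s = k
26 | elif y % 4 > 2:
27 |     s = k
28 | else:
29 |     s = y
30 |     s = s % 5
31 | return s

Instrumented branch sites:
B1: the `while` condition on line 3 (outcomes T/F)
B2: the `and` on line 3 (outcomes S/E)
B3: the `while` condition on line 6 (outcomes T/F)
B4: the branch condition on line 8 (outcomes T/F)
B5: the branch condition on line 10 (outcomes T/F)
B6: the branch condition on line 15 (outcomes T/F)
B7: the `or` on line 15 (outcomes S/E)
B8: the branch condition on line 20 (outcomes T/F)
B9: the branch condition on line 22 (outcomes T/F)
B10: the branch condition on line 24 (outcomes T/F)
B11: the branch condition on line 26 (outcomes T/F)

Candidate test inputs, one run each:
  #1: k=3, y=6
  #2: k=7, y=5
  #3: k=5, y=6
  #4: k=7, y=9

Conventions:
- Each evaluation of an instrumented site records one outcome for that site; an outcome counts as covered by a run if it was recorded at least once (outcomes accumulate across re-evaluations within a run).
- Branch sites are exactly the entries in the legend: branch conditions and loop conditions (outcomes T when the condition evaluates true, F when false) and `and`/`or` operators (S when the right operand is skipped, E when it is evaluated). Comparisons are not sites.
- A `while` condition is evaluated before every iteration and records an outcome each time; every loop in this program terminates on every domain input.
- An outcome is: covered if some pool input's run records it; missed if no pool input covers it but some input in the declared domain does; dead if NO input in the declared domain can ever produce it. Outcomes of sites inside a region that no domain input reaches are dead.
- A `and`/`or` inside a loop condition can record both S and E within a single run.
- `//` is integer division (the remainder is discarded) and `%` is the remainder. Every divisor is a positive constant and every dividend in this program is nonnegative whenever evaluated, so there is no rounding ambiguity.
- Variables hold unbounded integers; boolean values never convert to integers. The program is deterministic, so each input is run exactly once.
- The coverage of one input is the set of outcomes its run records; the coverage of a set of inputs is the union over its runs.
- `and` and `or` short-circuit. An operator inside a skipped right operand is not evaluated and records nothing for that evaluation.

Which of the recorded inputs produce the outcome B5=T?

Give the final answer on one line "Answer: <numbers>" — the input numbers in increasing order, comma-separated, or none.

input #1 (k=3, y=6): does not produce B5=T
input #2 (k=7, y=5): does not produce B5=T
input #3 (k=5, y=6): does not produce B5=T
input #4 (k=7, y=9): produces B5=T

Answer: 4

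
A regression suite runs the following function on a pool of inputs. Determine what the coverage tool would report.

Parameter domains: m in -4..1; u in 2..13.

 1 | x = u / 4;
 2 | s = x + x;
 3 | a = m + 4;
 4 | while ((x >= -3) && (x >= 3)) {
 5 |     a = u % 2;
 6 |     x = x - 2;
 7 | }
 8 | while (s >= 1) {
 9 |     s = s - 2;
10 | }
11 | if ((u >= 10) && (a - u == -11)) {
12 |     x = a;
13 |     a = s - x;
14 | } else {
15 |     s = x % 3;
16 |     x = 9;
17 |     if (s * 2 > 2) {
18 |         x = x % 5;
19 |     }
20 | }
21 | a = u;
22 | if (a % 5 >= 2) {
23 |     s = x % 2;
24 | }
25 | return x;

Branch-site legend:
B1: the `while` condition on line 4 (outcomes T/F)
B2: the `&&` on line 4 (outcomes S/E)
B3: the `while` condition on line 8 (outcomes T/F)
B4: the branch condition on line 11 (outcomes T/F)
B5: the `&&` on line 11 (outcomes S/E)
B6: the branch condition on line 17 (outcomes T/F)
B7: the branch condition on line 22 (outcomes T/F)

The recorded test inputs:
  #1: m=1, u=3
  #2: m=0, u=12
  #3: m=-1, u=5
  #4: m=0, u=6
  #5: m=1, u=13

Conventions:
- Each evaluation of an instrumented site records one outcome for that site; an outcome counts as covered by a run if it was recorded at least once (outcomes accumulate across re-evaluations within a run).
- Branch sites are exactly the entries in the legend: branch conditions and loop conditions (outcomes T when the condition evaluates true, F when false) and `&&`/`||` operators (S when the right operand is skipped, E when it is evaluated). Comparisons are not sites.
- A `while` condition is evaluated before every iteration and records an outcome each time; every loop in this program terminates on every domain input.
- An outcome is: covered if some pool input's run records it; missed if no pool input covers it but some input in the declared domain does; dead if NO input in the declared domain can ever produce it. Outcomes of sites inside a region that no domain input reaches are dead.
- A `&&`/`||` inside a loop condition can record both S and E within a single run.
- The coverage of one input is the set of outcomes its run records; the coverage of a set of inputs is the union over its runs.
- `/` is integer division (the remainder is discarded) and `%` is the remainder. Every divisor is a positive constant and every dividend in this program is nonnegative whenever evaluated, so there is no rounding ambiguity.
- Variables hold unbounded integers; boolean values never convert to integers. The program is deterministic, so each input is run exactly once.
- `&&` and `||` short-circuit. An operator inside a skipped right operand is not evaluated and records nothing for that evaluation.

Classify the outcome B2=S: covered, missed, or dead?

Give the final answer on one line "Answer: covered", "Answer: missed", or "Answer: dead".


no pool input records B2=S
checking all 72 inputs in the declared domain: B2=S is never recorded -> dead
Answer: dead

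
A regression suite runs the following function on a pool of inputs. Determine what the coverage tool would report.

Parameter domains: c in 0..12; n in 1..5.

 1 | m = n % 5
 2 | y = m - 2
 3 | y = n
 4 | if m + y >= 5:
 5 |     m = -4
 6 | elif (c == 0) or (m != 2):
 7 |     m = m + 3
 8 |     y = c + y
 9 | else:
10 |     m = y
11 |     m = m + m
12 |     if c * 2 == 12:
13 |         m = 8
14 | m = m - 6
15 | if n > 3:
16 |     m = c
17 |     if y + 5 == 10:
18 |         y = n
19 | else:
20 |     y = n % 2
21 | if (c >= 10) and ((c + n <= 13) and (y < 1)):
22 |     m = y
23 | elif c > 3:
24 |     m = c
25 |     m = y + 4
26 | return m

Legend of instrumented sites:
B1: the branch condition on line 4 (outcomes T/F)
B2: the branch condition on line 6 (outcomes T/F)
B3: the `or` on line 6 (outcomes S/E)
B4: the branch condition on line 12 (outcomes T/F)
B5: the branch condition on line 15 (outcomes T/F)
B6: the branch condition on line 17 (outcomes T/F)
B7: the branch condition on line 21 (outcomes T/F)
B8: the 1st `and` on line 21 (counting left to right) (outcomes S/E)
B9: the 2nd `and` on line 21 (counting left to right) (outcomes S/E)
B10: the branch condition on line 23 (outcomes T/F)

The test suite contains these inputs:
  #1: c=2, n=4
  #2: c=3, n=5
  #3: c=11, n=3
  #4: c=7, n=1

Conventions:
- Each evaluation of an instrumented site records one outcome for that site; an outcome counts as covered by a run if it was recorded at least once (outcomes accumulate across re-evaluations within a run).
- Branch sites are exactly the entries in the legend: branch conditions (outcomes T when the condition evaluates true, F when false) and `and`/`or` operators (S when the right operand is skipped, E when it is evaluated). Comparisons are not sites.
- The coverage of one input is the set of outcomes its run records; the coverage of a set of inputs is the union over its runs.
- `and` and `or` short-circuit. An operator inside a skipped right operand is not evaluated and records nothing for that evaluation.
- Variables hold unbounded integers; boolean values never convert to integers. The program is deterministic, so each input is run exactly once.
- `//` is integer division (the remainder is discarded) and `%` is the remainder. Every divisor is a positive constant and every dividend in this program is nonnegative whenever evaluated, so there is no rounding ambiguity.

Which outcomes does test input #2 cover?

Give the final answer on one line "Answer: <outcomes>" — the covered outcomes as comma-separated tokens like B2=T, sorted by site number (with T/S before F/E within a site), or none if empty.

Event log for input #2 (c=3, n=5):
  B1->T, B5->T, B6->T, B8->S, B7->F, B10->F
deduplicating events, the covered set is: B1=T, B5=T, B6=T, B7=F, B8=S, B10=F

Answer: B1=T, B5=T, B6=T, B7=F, B8=S, B10=F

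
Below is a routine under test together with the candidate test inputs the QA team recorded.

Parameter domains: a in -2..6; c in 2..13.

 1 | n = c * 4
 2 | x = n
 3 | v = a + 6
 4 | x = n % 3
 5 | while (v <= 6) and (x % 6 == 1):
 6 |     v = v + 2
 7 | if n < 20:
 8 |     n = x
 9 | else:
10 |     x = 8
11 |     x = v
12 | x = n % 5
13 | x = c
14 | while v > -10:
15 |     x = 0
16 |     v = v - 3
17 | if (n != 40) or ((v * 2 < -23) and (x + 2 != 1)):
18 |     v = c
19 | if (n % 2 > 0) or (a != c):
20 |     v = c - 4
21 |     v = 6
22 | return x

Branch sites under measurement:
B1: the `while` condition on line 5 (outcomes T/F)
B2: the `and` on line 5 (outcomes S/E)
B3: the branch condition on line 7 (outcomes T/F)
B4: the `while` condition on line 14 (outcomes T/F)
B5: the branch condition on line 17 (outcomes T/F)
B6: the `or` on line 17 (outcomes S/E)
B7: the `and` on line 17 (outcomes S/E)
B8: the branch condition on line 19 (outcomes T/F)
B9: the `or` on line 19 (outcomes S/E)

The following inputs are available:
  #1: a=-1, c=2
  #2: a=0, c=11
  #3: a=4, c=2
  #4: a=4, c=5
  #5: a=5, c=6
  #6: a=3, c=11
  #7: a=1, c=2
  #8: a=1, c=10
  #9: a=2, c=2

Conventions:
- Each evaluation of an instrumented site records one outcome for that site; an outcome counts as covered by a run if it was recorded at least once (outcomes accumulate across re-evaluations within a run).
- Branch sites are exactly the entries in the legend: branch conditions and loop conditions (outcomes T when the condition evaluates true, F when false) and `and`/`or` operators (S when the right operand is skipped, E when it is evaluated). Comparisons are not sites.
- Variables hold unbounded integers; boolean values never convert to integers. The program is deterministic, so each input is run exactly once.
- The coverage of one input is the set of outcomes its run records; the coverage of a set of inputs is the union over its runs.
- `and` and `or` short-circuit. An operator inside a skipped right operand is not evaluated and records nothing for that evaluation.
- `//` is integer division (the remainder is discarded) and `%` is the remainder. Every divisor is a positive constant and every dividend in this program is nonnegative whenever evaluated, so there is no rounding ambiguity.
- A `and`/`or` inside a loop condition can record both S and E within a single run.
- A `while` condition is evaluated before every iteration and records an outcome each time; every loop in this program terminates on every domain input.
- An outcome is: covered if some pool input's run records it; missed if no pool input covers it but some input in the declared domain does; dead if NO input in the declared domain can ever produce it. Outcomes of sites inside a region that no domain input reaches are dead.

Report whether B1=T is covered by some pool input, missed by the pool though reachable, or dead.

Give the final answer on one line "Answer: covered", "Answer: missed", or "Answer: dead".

no pool input records B1=T
but domain input (a=-2, c=4) does record it -> reachable, so missed

Answer: missed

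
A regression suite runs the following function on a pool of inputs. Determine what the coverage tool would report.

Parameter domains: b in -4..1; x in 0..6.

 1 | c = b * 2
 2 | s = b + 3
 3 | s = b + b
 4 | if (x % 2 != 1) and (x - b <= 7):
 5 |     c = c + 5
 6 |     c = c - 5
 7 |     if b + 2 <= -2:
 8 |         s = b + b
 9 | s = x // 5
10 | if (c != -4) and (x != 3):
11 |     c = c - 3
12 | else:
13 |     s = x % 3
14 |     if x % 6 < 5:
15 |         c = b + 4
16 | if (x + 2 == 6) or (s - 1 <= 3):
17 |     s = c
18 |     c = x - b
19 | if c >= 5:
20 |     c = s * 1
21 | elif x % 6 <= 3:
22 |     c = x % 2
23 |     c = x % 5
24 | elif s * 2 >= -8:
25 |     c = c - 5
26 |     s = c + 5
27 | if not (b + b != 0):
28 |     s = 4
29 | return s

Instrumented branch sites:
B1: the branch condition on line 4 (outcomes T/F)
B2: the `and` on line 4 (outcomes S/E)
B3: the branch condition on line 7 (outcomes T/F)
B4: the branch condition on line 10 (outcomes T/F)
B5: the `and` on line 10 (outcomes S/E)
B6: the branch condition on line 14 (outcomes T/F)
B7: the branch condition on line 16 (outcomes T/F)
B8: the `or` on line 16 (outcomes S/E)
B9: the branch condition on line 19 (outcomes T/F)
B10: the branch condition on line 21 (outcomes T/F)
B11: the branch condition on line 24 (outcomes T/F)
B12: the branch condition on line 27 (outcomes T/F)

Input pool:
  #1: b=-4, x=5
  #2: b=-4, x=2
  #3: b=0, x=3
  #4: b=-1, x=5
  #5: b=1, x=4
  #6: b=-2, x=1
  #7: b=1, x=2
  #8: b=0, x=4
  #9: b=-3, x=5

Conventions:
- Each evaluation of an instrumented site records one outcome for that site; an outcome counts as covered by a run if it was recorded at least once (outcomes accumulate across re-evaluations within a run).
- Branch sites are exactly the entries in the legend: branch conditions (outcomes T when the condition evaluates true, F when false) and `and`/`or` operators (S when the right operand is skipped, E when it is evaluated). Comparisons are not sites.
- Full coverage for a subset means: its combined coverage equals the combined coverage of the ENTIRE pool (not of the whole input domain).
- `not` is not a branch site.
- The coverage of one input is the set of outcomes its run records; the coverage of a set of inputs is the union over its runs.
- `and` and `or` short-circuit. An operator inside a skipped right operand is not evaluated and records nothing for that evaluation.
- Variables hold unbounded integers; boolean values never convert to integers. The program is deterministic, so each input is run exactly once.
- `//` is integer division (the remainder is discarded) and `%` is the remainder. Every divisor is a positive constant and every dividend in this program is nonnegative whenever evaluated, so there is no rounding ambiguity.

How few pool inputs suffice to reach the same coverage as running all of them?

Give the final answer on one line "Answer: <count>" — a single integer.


input #1, b=-4, x=5: events B2->S, B1->F, B5->E, B4->T, B8->E, B7->T, B9->T, B12->F; outcomes B1=F, B2=S, B4=T, B5=E, B7=T, B8=E, B9=T, B12=F
input #2, b=-4, x=2: events B2->E, B1->T, B3->T, B5->E, B4->T, B8->E, B7->T, B9->T, B12->F; outcomes B1=T, B2=E, B3=T, B4=T, B5=E, B7=T, B8=E, B9=T, B12=F
input #3, b=0, x=3: events B2->S, B1->F, B5->E, B4->F, B6->T, B8->E, B7->T, B9->F, B10->T, B12->T; outcomes B1=F, B2=S, B4=F, B5=E, B6=T, B7=T, B8=E, B9=F, B10=T, B12=T
input #4, b=-1, x=5: events B2->S, B1->F, B5->E, B4->T, B8->E, B7->T, B9->T, B12->F; outcomes B1=F, B2=S, B4=T, B5=E, B7=T, B8=E, B9=T, B12=F
input #5, b=1, x=4: events B2->E, B1->T, B3->F, B5->E, B4->T, B8->S, B7->T, B9->F, B10->F, B11->T, B12->F; outcomes B1=T, B2=E, B3=F, B4=T, B5=E, B7=T, B8=S, B9=F, B10=F, B11=T, B12=F
input #6, b=-2, x=1: events B2->S, B1->F, B5->S, B4->F, B6->T, B8->E, B7->T, B9->F, B10->T, B12->F; outcomes B1=F, B2=S, B4=F, B5=S, B6=T, B7=T, B8=E, B9=F, B10=T, B12=F
input #7, b=1, x=2: events B2->E, B1->T, B3->F, B5->E, B4->T, B8->E, B7->T, B9->F, B10->T, B12->F; outcomes B1=T, B2=E, B3=F, B4=T, B5=E, B7=T, B8=E, B9=F, B10=T, B12=F
input #8, b=0, x=4: events B2->E, B1->T, B3->F, B5->E, B4->T, B8->S, B7->T, B9->F, B10->F, B11->T, B12->T; outcomes B1=T, B2=E, B3=F, B4=T, B5=E, B7=T, B8=S, B9=F, B10=F, B11=T, B12=T
input #9, b=-3, x=5: events B2->S, B1->F, B5->E, B4->T, B8->E, B7->T, B9->T, B12->F; outcomes B1=F, B2=S, B4=T, B5=E, B7=T, B8=E, B9=T, B12=F
the full pool covers 21 outcomes: B1=T, B1=F, B2=S, B2=E, B3=T, B3=F, B4=T, B4=F, B5=S, B5=E, B6=T, B7=T, B8=S, B8=E, B9=T, B9=F, B10=T, B10=F, B11=T, B12=T, B12=F
every size-1 subset falls short of the 21 outcomes (best: 11/21)
every size-2 subset falls short of the 21 outcomes (best: 19/21)
size 3: inputs {2, 6, 8} cover all 21 outcomes, and no lexicographically smaller subset of this size does
Answer: 3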